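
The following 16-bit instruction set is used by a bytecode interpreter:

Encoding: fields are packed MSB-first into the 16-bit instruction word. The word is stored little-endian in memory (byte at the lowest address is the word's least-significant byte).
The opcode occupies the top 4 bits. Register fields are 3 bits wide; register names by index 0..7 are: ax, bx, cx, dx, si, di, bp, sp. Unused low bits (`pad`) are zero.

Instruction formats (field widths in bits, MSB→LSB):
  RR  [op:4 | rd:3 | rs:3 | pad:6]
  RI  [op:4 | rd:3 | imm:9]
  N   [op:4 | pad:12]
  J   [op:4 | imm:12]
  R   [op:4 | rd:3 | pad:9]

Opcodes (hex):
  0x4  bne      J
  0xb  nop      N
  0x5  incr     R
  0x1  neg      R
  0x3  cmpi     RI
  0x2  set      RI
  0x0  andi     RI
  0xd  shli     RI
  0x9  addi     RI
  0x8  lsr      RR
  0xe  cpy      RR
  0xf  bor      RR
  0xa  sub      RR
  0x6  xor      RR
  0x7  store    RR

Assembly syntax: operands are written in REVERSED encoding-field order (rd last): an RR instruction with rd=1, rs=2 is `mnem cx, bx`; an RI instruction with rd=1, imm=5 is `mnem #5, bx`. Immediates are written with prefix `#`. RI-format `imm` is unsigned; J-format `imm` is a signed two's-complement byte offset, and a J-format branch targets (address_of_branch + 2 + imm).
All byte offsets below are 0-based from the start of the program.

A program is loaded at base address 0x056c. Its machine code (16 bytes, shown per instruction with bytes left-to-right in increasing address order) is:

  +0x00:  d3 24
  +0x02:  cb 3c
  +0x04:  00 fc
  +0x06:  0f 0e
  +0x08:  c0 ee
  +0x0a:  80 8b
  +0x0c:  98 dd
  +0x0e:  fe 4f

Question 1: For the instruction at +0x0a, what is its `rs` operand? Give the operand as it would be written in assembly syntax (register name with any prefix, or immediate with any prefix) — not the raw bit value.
bp

[0a] 80 8b → 0x8b80
  opcode bits[15:12]=0x8: lsr/RR
  rd: (w>>9)&0x7=0x5 → di
  rs: (w>>6)&0x7=0x6 → bp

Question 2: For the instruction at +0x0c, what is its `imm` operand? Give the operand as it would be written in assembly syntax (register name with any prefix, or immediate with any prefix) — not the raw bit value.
#408

+0x0c: 98 dd ⇒ word 0xdd98 (little)
  opcode bits[15:12]=0xd: shli/RI
  [11:9] rd=6 = bp
  [8:0] imm=408 = #408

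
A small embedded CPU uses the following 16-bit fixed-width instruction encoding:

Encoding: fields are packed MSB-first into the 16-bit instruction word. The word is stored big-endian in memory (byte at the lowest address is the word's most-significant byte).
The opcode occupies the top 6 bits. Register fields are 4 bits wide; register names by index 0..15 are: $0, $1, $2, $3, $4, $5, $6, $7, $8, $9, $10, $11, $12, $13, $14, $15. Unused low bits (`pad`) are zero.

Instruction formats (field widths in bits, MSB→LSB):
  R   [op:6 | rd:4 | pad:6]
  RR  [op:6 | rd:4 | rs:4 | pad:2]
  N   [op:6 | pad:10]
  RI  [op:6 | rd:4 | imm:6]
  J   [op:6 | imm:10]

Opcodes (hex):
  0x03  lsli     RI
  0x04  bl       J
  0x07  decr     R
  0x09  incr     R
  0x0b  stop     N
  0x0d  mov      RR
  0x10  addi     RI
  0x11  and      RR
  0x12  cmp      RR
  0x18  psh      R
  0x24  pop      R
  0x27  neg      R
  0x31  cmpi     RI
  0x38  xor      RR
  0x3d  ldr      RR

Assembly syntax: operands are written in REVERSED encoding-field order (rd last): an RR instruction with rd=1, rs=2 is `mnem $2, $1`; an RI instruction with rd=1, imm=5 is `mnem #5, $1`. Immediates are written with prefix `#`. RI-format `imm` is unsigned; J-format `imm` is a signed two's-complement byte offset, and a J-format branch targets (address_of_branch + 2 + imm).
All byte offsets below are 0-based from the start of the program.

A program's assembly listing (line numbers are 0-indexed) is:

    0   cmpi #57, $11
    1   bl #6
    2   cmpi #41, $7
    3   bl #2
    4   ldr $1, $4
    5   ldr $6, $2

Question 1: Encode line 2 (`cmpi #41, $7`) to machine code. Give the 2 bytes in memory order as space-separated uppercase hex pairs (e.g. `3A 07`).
C5 E9

line 2 (cmpi): pack op=0x31:6|rd=7:4|imm=41:6 = 0xc5e9; big→ c5 e9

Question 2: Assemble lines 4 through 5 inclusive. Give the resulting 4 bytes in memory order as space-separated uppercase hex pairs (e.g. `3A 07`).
F5 04 F4 98

4. ldr fields op=0x3d:6|rd=4:4|rs=1:4|pad=0:2 → word f504h → f5 04
5. ldr fields op=0x3d:6|rd=2:4|rs=6:4|pad=0:2 → word f498h → f4 98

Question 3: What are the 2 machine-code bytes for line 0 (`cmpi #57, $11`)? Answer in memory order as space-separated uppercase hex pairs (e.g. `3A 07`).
0. cmpi fields op=0x31:6|rd=11:4|imm=57:6 → word c6f9h → c6 f9

C6 F9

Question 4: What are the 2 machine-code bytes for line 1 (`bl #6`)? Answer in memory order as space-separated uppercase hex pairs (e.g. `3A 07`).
1. bl fields op=0x4:6|imm=6:10 → word 1006h → 10 06

10 06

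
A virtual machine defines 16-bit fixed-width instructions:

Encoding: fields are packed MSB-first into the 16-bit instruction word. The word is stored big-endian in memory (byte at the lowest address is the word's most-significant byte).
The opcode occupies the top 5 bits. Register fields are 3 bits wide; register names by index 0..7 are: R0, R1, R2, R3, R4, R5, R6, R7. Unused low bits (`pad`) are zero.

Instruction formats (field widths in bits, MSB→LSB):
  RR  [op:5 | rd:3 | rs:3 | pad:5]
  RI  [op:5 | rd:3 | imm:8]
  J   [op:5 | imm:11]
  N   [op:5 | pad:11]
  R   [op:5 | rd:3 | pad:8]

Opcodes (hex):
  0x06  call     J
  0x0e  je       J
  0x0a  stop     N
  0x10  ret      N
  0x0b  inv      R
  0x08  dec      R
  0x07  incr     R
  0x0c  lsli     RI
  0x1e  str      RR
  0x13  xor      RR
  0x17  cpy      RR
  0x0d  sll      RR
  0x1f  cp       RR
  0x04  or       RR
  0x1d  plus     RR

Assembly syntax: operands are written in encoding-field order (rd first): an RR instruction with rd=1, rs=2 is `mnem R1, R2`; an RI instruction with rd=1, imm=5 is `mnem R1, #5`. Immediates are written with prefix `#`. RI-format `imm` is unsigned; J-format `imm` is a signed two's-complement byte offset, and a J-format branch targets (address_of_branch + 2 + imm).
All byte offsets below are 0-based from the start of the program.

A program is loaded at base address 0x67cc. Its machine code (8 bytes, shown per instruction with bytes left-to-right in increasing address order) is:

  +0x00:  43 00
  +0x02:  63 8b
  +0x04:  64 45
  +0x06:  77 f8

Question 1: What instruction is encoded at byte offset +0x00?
dec R3

@+00  big-endian(43 00) = 0x4300
  opcode bits[15:11]=0x8: dec/R
  [10:8] rd=3 = R3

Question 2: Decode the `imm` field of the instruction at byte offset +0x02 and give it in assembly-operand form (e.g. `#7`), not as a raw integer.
@+02  big-endian(63 8b) = 0x638b
  op=0x638b>>11=0xc ⇒ lsli (RI)
  [10:8] rd=3 = R3
  [7:0] imm=139 = #139

#139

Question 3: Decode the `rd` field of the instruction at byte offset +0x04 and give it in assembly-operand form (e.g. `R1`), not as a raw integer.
@+04  big-endian(64 45) = 0x6445
  top 5b → 0xc → lsli [RI]
  rd: (w>>8)&0x7=0x4 → R4
  imm: (w>>0)&0xff=0x45 → #69

R4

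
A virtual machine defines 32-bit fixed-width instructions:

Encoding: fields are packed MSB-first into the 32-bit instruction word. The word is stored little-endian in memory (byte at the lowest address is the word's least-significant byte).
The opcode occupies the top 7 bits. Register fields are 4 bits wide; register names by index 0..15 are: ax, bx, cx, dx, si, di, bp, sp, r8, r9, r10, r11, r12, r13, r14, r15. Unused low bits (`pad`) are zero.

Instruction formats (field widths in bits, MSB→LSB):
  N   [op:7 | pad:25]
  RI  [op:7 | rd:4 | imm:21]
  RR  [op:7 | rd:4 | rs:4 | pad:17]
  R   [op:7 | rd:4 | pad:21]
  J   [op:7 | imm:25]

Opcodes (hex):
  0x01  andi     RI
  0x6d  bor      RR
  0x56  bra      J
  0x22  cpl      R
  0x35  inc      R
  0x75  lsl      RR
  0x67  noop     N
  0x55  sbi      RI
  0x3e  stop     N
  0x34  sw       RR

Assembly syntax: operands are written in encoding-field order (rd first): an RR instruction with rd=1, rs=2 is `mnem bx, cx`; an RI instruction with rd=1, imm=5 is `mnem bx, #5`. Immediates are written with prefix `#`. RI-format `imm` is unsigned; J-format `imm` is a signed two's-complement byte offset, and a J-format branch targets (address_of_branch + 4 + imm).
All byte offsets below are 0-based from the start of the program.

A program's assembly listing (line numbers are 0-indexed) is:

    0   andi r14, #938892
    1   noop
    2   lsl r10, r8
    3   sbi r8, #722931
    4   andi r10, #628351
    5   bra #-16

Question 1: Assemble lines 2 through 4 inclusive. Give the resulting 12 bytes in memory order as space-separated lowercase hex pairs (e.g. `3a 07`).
L2: lsl op=0x75:7|rd=10:4|rs=8:4|pad=0:17 ⇒ 0xeb500000 ⇒ little 00 00 50 eb
L3: sbi op=0x55:7|rd=8:4|imm=722931:21 ⇒ 0xab0b07f3 ⇒ little f3 07 0b ab
L4: andi op=0x1:7|rd=10:4|imm=628351:21 ⇒ 0x0349967f ⇒ little 7f 96 49 03

00 00 50 eb f3 07 0b ab 7f 96 49 03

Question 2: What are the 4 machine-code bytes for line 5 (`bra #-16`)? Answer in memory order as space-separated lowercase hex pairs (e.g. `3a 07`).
5. bra fields op=0x56:7|imm=-16:25 → word adfffff0h → f0 ff ff ad

f0 ff ff ad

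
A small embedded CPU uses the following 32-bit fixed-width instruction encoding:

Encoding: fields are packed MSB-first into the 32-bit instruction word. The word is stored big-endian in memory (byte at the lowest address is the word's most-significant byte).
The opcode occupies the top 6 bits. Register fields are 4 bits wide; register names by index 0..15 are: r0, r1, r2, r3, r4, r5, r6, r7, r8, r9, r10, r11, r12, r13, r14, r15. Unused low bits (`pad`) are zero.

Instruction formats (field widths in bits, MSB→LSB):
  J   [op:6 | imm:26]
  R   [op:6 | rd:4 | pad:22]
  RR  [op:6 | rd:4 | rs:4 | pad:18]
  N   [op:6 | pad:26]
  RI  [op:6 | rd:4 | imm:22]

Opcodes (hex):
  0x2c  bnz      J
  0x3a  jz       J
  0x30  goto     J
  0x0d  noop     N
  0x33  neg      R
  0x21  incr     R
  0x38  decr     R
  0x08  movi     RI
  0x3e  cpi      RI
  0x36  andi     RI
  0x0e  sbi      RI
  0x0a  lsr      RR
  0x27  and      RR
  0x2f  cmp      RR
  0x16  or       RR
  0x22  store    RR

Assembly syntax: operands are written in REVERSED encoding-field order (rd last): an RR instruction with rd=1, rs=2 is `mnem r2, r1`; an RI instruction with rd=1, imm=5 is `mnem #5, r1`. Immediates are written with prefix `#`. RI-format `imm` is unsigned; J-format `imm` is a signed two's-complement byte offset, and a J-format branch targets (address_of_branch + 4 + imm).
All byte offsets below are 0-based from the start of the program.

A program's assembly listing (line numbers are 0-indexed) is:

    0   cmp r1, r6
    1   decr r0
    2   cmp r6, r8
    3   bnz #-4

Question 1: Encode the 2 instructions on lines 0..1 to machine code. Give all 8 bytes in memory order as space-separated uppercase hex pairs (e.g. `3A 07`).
BD 84 00 00 E0 00 00 00

line 0 (cmp): pack op=0x2f:6|rd=6:4|rs=1:4|pad=0:18 = 0xbd840000; big→ bd 84 00 00
line 1 (decr): pack op=0x38:6|rd=0:4|pad=0:22 = 0xe0000000; big→ e0 00 00 00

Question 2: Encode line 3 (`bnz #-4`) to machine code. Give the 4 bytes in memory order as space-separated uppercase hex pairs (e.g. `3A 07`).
3. bnz fields op=0x2c:6|imm=-4:26 → word b3fffffch → b3 ff ff fc

B3 FF FF FC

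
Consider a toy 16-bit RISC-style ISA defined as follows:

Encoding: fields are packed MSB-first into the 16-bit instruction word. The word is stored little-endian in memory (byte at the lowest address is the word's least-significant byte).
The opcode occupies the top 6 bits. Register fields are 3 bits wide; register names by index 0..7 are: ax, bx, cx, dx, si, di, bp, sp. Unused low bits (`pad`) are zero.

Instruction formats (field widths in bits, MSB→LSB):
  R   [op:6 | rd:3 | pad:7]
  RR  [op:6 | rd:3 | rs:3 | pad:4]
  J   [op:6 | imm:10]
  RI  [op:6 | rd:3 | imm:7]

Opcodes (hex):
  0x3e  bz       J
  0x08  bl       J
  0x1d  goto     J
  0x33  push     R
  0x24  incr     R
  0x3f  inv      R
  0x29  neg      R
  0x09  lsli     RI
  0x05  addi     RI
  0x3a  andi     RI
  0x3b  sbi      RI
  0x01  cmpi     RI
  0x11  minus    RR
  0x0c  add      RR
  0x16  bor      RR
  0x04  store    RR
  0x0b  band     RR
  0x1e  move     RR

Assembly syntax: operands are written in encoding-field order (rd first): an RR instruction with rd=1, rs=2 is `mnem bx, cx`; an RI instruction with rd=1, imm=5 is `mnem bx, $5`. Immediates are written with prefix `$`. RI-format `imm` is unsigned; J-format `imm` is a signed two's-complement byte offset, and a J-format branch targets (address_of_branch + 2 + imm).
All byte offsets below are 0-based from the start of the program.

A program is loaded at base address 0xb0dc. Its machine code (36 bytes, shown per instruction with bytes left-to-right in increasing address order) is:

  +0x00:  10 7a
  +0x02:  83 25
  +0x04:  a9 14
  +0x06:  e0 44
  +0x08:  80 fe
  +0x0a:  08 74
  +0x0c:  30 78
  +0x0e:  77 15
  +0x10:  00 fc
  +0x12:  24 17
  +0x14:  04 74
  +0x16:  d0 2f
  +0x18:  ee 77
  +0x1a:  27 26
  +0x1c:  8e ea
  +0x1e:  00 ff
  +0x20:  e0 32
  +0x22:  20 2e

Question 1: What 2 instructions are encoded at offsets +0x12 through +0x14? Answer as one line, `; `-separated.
addi bp, $36; goto $4

+0x12: 24 17 ⇒ word 0x1724 (little)
  top 6b → 0x5 → addi [RI]
  rd: (w>>7)&0x7=0x6 → bp
  imm: (w>>0)&0x7f=0x24 → $36
+0x14: 04 74 ⇒ word 0x7404 (little)
  top 6b → 0x1d → goto [J]
  imm: (w>>0)&0x3ff=0x4 → $4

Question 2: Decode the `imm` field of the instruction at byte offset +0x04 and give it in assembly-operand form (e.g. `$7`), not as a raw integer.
+0x04: a9 14 ⇒ word 0x14a9 (little)
  opcode bits[15:10]=0x5: addi/RI
  [9:7] rd=1 = bx
  [6:0] imm=41 = $41

$41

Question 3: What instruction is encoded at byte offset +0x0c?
off 0x0c: read 30 78 as little → 0x7830
  op=0x7830>>10=0x1e ⇒ move (RR)
  rd: (w>>7)&0x7=0x0 → ax
  rs: (w>>4)&0x7=0x3 → dx

move ax, dx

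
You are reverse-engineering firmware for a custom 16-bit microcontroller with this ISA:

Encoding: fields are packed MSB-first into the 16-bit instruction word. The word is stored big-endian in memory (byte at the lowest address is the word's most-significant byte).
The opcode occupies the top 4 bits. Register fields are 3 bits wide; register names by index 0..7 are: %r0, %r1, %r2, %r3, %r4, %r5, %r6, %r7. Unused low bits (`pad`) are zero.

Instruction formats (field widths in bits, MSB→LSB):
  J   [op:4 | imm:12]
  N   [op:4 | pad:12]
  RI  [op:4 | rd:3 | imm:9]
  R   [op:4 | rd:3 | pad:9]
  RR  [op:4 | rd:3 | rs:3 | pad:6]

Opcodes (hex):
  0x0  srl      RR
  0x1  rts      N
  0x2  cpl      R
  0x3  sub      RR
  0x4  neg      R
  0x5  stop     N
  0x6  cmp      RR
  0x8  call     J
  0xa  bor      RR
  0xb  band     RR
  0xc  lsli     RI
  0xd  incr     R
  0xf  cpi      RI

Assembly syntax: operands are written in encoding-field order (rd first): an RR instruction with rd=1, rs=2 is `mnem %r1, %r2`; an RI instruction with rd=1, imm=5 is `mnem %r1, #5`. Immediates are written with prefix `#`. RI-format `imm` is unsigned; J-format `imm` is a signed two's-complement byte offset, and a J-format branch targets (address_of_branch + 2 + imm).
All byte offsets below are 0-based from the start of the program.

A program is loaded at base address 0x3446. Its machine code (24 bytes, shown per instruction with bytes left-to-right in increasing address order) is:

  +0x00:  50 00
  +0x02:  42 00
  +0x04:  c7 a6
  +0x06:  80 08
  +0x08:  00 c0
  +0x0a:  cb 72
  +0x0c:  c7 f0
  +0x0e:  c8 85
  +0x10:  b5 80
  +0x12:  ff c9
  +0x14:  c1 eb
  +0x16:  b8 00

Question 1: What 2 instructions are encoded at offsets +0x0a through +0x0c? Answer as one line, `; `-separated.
lsli %r5, #370; lsli %r3, #496

[0a] cb 72 → 0xcb72
  op=0xcb72>>12=0xc ⇒ lsli (RI)
  rd: (w>>9)&0x7=0x5 → %r5
  imm: (w>>0)&0x1ff=0x172 → #370
[0c] c7 f0 → 0xc7f0
  op=0xc7f0>>12=0xc ⇒ lsli (RI)
  rd: (w>>9)&0x7=0x3 → %r3
  imm: (w>>0)&0x1ff=0x1f0 → #496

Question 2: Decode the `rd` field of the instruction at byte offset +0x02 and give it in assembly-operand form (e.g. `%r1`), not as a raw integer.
[02] 42 00 → 0x4200
  top 4b → 0x4 → neg [R]
  rd@[11:9]=0x1 ⇒ %r1

%r1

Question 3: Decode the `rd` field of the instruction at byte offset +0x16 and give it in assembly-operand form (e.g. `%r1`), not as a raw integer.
%r4

[16] b8 00 → 0xb800
  op=0xb800>>12=0xb ⇒ band (RR)
  rd: (w>>9)&0x7=0x4 → %r4
  rs: (w>>6)&0x7=0x0 → %r0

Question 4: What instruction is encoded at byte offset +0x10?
band %r2, %r6

@+10  big-endian(b5 80) = 0xb580
  opcode bits[15:12]=0xb: band/RR
  [11:9] rd=2 = %r2
  [8:6] rs=6 = %r6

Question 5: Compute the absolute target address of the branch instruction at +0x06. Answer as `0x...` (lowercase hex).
0x3456

[06] 80 08 → 0x8008
  op=0x8008>>12=0x8 ⇒ call (J)
  [11:0] imm=8 = #8
  target = base 0x3446 + off 0x06 + 2 + imm 8 = 0x3456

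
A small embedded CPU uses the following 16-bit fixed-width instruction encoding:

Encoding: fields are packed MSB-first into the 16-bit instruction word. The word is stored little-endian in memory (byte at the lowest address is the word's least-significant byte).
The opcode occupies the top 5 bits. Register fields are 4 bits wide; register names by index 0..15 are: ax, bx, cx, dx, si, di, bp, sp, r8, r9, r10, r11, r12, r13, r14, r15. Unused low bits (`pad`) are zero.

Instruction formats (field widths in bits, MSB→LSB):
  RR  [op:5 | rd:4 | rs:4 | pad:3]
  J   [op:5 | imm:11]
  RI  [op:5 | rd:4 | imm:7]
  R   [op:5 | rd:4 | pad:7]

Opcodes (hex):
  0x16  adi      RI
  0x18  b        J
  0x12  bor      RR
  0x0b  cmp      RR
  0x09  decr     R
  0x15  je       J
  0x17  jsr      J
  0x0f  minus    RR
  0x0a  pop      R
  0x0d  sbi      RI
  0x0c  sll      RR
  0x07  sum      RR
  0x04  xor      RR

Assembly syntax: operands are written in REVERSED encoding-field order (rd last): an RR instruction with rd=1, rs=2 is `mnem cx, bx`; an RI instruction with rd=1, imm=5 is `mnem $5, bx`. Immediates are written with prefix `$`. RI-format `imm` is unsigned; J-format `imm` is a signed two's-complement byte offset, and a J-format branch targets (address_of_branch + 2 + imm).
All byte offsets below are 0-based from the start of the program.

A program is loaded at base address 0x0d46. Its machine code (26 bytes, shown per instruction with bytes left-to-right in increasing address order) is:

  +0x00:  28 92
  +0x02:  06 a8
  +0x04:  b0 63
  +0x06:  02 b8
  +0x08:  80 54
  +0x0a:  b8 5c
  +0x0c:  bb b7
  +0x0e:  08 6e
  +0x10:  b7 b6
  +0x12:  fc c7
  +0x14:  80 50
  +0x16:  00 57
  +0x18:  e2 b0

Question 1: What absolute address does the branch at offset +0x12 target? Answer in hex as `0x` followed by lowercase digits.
0x0d56

+0x12: fc c7 ⇒ word 0xc7fc (little)
  opcode bits[15:11]=0x18: b/J
  [10:0] imm=2044 (s11→-4) = $-4
  target = base 0x0d46 + off 0x12 + 2 + imm -4 = 0x0d56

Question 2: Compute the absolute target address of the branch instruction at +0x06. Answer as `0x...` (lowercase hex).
[06] 02 b8 → 0xb802
  opcode bits[15:11]=0x17: jsr/J
  imm@[10:0]=0x2 ⇒ $2
  target = base 0x0d46 + off 0x06 + 2 + imm 2 = 0x0d50

0x0d50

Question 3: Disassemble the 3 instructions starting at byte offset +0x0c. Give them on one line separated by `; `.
adi $59, r15; sbi $8, r12; adi $55, r13

off 0x0c: read bb b7 as little → 0xb7bb
  top 5b → 0x16 → adi [RI]
  rd@[10:7]=0xf ⇒ r15
  imm@[6:0]=0x3b ⇒ $59
off 0x0e: read 08 6e as little → 0x6e08
  top 5b → 0xd → sbi [RI]
  rd@[10:7]=0xc ⇒ r12
  imm@[6:0]=0x8 ⇒ $8
off 0x10: read b7 b6 as little → 0xb6b7
  top 5b → 0x16 → adi [RI]
  rd@[10:7]=0xd ⇒ r13
  imm@[6:0]=0x37 ⇒ $55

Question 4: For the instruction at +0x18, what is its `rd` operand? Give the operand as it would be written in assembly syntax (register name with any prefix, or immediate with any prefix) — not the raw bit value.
bx

[18] e2 b0 → 0xb0e2
  op=0xb0e2>>11=0x16 ⇒ adi (RI)
  rd: (w>>7)&0xf=0x1 → bx
  imm: (w>>0)&0x7f=0x62 → $98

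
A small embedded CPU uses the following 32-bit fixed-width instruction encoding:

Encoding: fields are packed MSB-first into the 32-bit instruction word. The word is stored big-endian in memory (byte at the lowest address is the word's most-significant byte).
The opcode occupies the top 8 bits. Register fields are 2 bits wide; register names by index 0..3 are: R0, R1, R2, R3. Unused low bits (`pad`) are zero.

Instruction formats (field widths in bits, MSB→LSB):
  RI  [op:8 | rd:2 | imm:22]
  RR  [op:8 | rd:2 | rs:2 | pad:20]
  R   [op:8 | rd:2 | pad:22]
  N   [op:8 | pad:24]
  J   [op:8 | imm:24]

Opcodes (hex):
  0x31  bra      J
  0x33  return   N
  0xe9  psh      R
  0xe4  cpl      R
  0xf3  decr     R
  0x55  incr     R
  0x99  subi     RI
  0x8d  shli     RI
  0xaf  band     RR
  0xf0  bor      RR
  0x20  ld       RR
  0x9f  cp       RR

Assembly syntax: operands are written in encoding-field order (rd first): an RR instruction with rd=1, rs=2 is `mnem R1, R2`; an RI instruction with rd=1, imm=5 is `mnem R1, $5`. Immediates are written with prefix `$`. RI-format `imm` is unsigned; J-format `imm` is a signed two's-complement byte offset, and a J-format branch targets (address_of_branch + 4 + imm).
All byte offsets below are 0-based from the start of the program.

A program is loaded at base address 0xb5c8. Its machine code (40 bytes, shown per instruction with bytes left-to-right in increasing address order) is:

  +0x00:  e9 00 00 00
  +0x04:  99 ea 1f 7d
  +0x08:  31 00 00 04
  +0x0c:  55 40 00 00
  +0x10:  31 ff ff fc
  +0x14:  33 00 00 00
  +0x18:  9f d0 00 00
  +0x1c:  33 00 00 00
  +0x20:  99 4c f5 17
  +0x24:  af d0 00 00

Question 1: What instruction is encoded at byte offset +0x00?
psh R0

[00] e9 00 00 00 → 0xe9000000
  op=0xe9000000>>24=0xe9 ⇒ psh (R)
  [23:22] rd=0 = R0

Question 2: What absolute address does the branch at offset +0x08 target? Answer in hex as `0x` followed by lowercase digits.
0xb5d8

@+08  big-endian(31 00 00 04) = 0x31000004
  opcode bits[31:24]=0x31: bra/J
  imm@[23:0]=0x4 ⇒ $4
  target = base 0xb5c8 + off 0x08 + 4 + imm 4 = 0xb5d8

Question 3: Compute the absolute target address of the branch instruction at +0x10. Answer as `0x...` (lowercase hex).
0xb5d8

off 0x10: read 31 ff ff fc as big → 0x31fffffc
  op=0x31fffffc>>24=0x31 ⇒ bra (J)
  [23:0] imm=16777212 (s24→-4) = $-4
  target = base 0xb5c8 + off 0x10 + 4 + imm -4 = 0xb5d8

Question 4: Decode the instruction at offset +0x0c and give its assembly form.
@+0c  big-endian(55 40 00 00) = 0x55400000
  opcode bits[31:24]=0x55: incr/R
  rd@[23:22]=0x1 ⇒ R1

incr R1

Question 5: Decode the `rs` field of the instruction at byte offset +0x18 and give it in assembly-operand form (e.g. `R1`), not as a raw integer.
@+18  big-endian(9f d0 00 00) = 0x9fd00000
  op=0x9fd00000>>24=0x9f ⇒ cp (RR)
  rd: (w>>22)&0x3=0x3 → R3
  rs: (w>>20)&0x3=0x1 → R1

R1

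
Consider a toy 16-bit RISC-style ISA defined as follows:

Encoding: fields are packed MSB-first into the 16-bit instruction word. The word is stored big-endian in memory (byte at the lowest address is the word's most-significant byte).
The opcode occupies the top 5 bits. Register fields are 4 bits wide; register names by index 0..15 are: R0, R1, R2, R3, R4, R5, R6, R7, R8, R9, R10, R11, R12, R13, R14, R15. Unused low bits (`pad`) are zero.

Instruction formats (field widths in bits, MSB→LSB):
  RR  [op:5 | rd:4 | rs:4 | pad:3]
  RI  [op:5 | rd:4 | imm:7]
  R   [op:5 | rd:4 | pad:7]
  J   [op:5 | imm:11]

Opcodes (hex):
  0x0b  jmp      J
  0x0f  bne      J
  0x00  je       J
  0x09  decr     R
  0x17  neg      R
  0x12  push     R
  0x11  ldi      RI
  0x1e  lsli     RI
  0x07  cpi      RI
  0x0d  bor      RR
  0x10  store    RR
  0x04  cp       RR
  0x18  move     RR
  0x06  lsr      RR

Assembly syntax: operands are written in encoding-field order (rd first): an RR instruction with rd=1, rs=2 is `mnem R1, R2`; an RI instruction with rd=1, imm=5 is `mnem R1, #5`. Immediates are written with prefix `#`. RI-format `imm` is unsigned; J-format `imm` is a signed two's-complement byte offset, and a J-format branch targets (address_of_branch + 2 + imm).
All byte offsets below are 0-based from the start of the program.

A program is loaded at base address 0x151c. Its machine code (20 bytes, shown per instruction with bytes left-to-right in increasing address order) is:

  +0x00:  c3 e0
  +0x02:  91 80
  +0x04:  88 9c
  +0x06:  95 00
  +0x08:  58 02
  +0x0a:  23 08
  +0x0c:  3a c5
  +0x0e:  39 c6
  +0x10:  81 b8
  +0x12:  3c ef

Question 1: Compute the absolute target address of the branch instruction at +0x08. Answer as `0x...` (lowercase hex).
0x1528

+0x08: 58 02 ⇒ word 0x5802 (big)
  opcode bits[15:11]=0xb: jmp/J
  imm: (w>>0)&0x7ff=0x2 → #2
  target = base 0x151c + off 0x08 + 2 + imm 2 = 0x1528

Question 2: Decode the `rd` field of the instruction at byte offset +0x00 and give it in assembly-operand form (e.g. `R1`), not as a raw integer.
off 0x00: read c3 e0 as big → 0xc3e0
  top 5b → 0x18 → move [RR]
  rd@[10:7]=0x7 ⇒ R7
  rs@[6:3]=0xc ⇒ R12

R7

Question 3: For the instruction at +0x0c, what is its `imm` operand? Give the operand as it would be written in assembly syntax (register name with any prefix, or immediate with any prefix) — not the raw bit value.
#69

@+0c  big-endian(3a c5) = 0x3ac5
  op=0x3ac5>>11=0x7 ⇒ cpi (RI)
  rd: (w>>7)&0xf=0x5 → R5
  imm: (w>>0)&0x7f=0x45 → #69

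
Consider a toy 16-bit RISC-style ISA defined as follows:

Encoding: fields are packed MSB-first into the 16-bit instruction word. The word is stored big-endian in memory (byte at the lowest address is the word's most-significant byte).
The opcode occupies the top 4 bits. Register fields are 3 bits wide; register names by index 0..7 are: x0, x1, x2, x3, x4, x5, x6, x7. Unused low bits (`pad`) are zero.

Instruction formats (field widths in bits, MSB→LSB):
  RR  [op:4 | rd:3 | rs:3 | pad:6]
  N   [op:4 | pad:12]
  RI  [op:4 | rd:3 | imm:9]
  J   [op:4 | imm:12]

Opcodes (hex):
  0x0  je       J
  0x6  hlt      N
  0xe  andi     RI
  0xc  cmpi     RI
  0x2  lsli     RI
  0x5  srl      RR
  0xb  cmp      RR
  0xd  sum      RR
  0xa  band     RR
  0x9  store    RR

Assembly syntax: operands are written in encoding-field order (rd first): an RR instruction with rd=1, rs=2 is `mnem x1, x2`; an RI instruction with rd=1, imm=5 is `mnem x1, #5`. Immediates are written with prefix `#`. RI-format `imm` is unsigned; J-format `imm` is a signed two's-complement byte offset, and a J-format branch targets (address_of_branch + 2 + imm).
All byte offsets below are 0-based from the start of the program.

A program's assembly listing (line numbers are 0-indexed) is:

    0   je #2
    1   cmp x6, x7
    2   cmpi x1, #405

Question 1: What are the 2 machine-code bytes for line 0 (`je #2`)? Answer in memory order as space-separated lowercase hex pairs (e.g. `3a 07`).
00 02

0. je fields op=0x0:4|imm=2:12 → word 0002h → 00 02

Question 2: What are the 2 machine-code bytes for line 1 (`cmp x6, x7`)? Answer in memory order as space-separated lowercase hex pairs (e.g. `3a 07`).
L1: cmp op=0xb:4|rd=6:3|rs=7:3|pad=0:6 ⇒ 0xbdc0 ⇒ big bd c0

bd c0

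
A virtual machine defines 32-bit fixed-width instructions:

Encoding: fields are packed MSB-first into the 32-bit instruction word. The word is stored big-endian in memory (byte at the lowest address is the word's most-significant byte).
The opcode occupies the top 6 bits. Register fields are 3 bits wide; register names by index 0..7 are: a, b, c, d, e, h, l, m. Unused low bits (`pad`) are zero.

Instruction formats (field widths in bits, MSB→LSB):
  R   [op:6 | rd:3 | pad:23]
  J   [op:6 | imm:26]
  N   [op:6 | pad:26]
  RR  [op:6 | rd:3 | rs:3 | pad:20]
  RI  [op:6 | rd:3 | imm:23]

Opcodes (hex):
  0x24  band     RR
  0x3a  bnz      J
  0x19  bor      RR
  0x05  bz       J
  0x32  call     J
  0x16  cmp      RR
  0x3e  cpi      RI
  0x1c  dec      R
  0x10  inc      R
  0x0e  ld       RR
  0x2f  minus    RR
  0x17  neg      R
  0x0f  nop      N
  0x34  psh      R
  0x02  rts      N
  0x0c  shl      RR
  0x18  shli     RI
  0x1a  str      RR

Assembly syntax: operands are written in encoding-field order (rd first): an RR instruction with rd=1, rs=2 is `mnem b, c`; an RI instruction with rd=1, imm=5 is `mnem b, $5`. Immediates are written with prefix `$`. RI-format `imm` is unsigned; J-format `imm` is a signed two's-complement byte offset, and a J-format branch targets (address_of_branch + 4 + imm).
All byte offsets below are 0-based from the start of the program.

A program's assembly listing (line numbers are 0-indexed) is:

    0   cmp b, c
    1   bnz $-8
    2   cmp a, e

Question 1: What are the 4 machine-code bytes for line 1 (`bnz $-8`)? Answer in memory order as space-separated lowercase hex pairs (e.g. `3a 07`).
L1: bnz op=0x3a:6|imm=-8:26 ⇒ 0xebfffff8 ⇒ big eb ff ff f8

eb ff ff f8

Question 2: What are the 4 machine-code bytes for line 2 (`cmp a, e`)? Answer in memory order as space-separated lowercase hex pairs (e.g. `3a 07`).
58 40 00 00

2. cmp fields op=0x16:6|rd=0:3|rs=4:3|pad=0:20 → word 58400000h → 58 40 00 00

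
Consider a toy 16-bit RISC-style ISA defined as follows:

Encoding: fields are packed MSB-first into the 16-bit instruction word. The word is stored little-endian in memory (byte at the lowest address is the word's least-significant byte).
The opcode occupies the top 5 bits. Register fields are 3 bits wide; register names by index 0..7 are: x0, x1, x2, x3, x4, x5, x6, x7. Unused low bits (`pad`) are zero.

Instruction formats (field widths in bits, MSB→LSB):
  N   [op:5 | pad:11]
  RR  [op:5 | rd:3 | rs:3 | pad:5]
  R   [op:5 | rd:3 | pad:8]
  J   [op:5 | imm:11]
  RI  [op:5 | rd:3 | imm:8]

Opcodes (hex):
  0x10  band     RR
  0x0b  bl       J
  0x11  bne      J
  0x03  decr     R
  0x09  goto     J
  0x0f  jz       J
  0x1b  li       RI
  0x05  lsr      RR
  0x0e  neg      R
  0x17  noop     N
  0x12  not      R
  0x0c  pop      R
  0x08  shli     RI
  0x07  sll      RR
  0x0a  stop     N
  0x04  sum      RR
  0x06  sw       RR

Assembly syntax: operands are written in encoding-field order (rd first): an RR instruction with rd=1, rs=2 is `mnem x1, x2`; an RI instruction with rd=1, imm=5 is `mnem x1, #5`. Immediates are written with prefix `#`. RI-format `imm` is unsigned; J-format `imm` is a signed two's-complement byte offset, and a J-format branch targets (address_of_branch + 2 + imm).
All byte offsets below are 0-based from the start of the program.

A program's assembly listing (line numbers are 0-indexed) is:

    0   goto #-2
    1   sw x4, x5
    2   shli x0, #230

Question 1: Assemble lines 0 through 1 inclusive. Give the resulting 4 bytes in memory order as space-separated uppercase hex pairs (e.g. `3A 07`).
0. goto fields op=0x9:5|imm=-2:11 → word 4ffeh → fe 4f
1. sw fields op=0x6:5|rd=4:3|rs=5:3|pad=0:5 → word 34a0h → a0 34

FE 4F A0 34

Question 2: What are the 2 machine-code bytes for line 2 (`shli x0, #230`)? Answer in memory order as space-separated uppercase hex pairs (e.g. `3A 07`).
E6 40

L2: shli op=0x8:5|rd=0:3|imm=230:8 ⇒ 0x40e6 ⇒ little e6 40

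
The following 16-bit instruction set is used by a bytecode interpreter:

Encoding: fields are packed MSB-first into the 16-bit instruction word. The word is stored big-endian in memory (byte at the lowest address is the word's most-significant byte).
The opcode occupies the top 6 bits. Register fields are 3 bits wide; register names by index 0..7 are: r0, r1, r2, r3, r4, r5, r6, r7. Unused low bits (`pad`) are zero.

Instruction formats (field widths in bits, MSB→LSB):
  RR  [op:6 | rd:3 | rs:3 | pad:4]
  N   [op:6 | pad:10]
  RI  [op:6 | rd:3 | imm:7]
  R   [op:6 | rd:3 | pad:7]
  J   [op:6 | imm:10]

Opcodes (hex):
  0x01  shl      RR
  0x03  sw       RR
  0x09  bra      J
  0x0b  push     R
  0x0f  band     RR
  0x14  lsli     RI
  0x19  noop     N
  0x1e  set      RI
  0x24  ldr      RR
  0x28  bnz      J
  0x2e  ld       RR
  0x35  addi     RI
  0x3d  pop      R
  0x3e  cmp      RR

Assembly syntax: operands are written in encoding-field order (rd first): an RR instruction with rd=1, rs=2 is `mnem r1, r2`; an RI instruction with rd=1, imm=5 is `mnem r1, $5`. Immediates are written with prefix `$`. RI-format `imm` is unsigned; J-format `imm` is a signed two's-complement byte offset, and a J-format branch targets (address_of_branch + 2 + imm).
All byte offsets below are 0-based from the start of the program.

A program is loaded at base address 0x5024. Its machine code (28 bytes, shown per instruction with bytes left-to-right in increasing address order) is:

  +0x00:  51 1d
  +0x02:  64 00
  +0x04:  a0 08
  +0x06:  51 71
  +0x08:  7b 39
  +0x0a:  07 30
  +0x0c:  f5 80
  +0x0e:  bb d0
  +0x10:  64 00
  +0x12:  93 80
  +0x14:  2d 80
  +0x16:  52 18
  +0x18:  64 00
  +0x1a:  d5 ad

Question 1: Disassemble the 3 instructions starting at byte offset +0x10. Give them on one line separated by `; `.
+0x10: 64 00 ⇒ word 0x6400 (big)
  opcode bits[15:10]=0x19: noop/N
+0x12: 93 80 ⇒ word 0x9380 (big)
  opcode bits[15:10]=0x24: ldr/RR
  rd: (w>>7)&0x7=0x7 → r7
  rs: (w>>4)&0x7=0x0 → r0
+0x14: 2d 80 ⇒ word 0x2d80 (big)
  opcode bits[15:10]=0xb: push/R
  rd: (w>>7)&0x7=0x3 → r3

noop; ldr r7, r0; push r3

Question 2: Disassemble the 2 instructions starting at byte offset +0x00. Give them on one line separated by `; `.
lsli r2, $29; noop

[00] 51 1d → 0x511d
  opcode bits[15:10]=0x14: lsli/RI
  rd: (w>>7)&0x7=0x2 → r2
  imm: (w>>0)&0x7f=0x1d → $29
[02] 64 00 → 0x6400
  opcode bits[15:10]=0x19: noop/N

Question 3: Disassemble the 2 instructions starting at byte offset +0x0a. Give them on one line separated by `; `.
shl r6, r3; pop r3

off 0x0a: read 07 30 as big → 0x0730
  top 6b → 0x1 → shl [RR]
  rd@[9:7]=0x6 ⇒ r6
  rs@[6:4]=0x3 ⇒ r3
off 0x0c: read f5 80 as big → 0xf580
  top 6b → 0x3d → pop [R]
  rd@[9:7]=0x3 ⇒ r3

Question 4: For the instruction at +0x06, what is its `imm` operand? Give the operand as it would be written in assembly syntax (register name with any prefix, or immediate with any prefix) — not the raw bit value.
off 0x06: read 51 71 as big → 0x5171
  opcode bits[15:10]=0x14: lsli/RI
  rd@[9:7]=0x2 ⇒ r2
  imm@[6:0]=0x71 ⇒ $113

$113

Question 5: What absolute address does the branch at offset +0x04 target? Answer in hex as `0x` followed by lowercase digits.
[04] a0 08 → 0xa008
  opcode bits[15:10]=0x28: bnz/J
  imm@[9:0]=0x8 ⇒ $8
  target = base 0x5024 + off 0x04 + 2 + imm 8 = 0x5032

0x5032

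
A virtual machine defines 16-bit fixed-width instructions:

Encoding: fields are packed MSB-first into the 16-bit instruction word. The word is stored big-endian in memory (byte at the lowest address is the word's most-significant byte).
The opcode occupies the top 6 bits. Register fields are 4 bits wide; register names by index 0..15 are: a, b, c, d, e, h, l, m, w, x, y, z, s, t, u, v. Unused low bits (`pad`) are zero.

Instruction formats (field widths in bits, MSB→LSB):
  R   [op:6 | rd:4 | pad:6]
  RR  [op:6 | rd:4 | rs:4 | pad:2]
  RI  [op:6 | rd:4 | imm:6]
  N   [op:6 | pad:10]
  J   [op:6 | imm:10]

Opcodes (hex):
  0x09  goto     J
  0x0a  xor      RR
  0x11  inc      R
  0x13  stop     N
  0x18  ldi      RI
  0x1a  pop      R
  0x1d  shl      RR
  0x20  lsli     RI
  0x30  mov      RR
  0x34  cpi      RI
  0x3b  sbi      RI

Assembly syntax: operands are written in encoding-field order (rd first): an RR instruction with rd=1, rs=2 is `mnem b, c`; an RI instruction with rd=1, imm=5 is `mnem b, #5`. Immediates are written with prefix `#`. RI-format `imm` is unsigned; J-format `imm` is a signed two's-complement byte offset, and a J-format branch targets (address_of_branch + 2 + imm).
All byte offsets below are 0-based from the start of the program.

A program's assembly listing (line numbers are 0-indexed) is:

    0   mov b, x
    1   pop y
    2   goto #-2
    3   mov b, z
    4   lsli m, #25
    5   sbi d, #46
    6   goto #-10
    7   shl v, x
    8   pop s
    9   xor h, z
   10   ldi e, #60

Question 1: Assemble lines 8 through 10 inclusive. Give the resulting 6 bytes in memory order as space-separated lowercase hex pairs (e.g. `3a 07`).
6b 00 29 6c 61 3c

L8: pop op=0x1a:6|rd=12:4|pad=0:6 ⇒ 0x6b00 ⇒ big 6b 00
L9: xor op=0xa:6|rd=5:4|rs=11:4|pad=0:2 ⇒ 0x296c ⇒ big 29 6c
L10: ldi op=0x18:6|rd=4:4|imm=60:6 ⇒ 0x613c ⇒ big 61 3c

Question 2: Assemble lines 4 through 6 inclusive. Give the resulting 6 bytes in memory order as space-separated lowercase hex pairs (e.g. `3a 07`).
L4: lsli op=0x20:6|rd=7:4|imm=25:6 ⇒ 0x81d9 ⇒ big 81 d9
L5: sbi op=0x3b:6|rd=3:4|imm=46:6 ⇒ 0xecee ⇒ big ec ee
L6: goto op=0x9:6|imm=-10:10 ⇒ 0x27f6 ⇒ big 27 f6

81 d9 ec ee 27 f6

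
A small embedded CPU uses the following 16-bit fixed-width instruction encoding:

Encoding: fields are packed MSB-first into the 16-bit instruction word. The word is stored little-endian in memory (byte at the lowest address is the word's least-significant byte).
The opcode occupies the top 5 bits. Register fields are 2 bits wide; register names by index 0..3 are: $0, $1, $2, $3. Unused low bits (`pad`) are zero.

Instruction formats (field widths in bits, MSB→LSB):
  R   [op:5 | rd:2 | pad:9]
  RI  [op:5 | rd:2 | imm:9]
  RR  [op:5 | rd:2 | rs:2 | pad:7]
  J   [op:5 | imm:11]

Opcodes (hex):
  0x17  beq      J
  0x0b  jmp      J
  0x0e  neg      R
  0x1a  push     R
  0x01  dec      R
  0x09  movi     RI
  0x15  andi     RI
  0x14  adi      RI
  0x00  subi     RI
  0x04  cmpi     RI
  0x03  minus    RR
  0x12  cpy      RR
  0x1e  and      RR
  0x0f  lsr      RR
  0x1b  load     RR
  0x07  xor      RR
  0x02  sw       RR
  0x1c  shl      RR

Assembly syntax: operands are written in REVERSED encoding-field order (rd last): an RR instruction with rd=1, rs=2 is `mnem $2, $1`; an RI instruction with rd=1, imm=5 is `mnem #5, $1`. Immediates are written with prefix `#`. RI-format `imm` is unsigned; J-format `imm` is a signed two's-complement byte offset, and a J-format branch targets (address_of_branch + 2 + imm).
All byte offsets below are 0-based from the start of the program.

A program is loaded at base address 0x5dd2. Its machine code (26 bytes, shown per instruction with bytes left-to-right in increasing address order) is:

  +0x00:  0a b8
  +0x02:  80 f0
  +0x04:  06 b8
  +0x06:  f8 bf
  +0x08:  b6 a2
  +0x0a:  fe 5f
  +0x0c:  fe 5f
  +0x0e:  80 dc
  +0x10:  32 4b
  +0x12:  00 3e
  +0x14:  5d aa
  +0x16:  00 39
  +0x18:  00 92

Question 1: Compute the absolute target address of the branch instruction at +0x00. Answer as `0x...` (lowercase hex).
0x5dde

@+00  little-endian(0a b8) = 0xb80a
  opcode bits[15:11]=0x17: beq/J
  imm: (w>>0)&0x7ff=0xa → #10
  target = base 0x5dd2 + off 0x00 + 2 + imm 10 = 0x5dde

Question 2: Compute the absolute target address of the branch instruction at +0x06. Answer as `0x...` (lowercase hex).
+0x06: f8 bf ⇒ word 0xbff8 (little)
  opcode bits[15:11]=0x17: beq/J
  [10:0] imm=2040 (s11→-8) = #-8
  target = base 0x5dd2 + off 0x06 + 2 + imm -8 = 0x5dd2

0x5dd2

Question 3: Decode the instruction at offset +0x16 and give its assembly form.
[16] 00 39 → 0x3900
  op=0x3900>>11=0x7 ⇒ xor (RR)
  [10:9] rd=0 = $0
  [8:7] rs=2 = $2

xor $2, $0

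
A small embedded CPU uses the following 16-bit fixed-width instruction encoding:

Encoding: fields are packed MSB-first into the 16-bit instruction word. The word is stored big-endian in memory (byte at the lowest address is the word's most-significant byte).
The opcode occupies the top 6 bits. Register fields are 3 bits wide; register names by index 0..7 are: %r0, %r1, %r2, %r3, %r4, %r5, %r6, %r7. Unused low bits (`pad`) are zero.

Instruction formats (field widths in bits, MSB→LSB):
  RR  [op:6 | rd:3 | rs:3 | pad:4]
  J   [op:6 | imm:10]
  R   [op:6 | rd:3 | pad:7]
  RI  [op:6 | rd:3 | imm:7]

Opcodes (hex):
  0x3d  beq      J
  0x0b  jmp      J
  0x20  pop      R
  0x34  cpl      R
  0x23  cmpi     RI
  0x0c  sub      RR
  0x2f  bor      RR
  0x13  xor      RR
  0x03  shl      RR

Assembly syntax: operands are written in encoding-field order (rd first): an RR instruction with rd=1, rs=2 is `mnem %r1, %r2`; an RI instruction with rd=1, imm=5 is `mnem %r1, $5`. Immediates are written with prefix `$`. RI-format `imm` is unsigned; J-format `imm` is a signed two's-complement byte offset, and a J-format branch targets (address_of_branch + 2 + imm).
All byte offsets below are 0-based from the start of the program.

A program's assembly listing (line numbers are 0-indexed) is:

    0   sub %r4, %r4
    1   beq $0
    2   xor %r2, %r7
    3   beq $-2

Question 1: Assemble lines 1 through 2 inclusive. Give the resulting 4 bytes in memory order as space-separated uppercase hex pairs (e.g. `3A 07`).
F4 00 4D 70

L1: beq op=0x3d:6|imm=0:10 ⇒ 0xf400 ⇒ big f4 00
L2: xor op=0x13:6|rd=2:3|rs=7:3|pad=0:4 ⇒ 0x4d70 ⇒ big 4d 70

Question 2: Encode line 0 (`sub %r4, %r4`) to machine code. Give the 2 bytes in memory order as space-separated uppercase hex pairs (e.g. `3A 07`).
L0: sub op=0xc:6|rd=4:3|rs=4:3|pad=0:4 ⇒ 0x3240 ⇒ big 32 40

32 40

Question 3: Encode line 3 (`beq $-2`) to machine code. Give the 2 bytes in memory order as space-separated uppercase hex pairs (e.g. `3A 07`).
line 3 (beq): pack op=0x3d:6|imm=-2:10 = 0xf7fe; big→ f7 fe

F7 FE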